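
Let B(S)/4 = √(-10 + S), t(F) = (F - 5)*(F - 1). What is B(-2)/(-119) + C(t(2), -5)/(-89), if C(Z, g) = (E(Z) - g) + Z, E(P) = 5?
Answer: -7/89 - 8*I*√3/119 ≈ -0.078652 - 0.11644*I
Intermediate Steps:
t(F) = (-1 + F)*(-5 + F) (t(F) = (-5 + F)*(-1 + F) = (-1 + F)*(-5 + F))
B(S) = 4*√(-10 + S)
C(Z, g) = 5 + Z - g (C(Z, g) = (5 - g) + Z = 5 + Z - g)
B(-2)/(-119) + C(t(2), -5)/(-89) = (4*√(-10 - 2))/(-119) + (5 + (5 + 2² - 6*2) - 1*(-5))/(-89) = (4*√(-12))*(-1/119) + (5 + (5 + 4 - 12) + 5)*(-1/89) = (4*(2*I*√3))*(-1/119) + (5 - 3 + 5)*(-1/89) = (8*I*√3)*(-1/119) + 7*(-1/89) = -8*I*√3/119 - 7/89 = -7/89 - 8*I*√3/119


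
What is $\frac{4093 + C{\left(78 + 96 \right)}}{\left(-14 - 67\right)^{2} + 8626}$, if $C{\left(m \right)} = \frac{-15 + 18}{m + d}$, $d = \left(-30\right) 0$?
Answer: $\frac{237395}{880846} \approx 0.26951$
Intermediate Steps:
$d = 0$
$C{\left(m \right)} = \frac{3}{m}$ ($C{\left(m \right)} = \frac{-15 + 18}{m + 0} = \frac{3}{m}$)
$\frac{4093 + C{\left(78 + 96 \right)}}{\left(-14 - 67\right)^{2} + 8626} = \frac{4093 + \frac{3}{78 + 96}}{\left(-14 - 67\right)^{2} + 8626} = \frac{4093 + \frac{3}{174}}{\left(-81\right)^{2} + 8626} = \frac{4093 + 3 \cdot \frac{1}{174}}{6561 + 8626} = \frac{4093 + \frac{1}{58}}{15187} = \frac{237395}{58} \cdot \frac{1}{15187} = \frac{237395}{880846}$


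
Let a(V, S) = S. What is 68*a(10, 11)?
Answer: 748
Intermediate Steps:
68*a(10, 11) = 68*11 = 748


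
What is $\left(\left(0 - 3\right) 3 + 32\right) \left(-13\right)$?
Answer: $-299$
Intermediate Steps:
$\left(\left(0 - 3\right) 3 + 32\right) \left(-13\right) = \left(\left(-3\right) 3 + 32\right) \left(-13\right) = \left(-9 + 32\right) \left(-13\right) = 23 \left(-13\right) = -299$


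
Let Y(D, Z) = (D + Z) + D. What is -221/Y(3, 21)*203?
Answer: -44863/27 ≈ -1661.6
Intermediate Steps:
Y(D, Z) = Z + 2*D
-221/Y(3, 21)*203 = -221/(21 + 2*3)*203 = -221/(21 + 6)*203 = -221/27*203 = -44863/27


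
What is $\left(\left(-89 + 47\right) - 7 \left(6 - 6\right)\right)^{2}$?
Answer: $1764$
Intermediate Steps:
$\left(\left(-89 + 47\right) - 7 \left(6 - 6\right)\right)^{2} = \left(-42 - 0\right)^{2} = \left(-42 + 0\right)^{2} = \left(-42\right)^{2} = 1764$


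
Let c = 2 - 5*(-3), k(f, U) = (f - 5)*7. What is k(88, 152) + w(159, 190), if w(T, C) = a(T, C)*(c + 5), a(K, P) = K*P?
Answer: 665201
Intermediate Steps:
k(f, U) = -35 + 7*f (k(f, U) = (-5 + f)*7 = -35 + 7*f)
c = 17 (c = 2 + 15 = 17)
w(T, C) = 22*C*T (w(T, C) = (T*C)*(17 + 5) = (C*T)*22 = 22*C*T)
k(88, 152) + w(159, 190) = (-35 + 7*88) + 22*190*159 = (-35 + 616) + 664620 = 581 + 664620 = 665201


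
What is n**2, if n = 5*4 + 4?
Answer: 576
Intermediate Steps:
n = 24 (n = 20 + 4 = 24)
n**2 = 24**2 = 576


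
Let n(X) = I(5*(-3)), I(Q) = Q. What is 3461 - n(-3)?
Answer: 3476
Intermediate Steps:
n(X) = -15 (n(X) = 5*(-3) = -15)
3461 - n(-3) = 3461 - 1*(-15) = 3461 + 15 = 3476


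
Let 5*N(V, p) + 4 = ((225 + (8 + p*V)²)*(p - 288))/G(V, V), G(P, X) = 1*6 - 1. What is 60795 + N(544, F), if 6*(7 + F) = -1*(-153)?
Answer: -54676035741/50 ≈ -1.0935e+9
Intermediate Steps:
F = 37/2 (F = -7 + (-1*(-153))/6 = -7 + (⅙)*153 = -7 + 51/2 = 37/2 ≈ 18.500)
G(P, X) = 5 (G(P, X) = 6 - 1 = 5)
N(V, p) = -⅘ + (-288 + p)*(225 + (8 + V*p)²)/25 (N(V, p) = -⅘ + (((225 + (8 + p*V)²)*(p - 288))/5)/5 = -⅘ + (((225 + (8 + V*p)²)*(-288 + p))*(⅕))/5 = -⅘ + (((-288 + p)*(225 + (8 + V*p)²))*(⅕))/5 = -⅘ + ((-288 + p)*(225 + (8 + V*p)²)/5)/5 = -⅘ + (-288 + p)*(225 + (8 + V*p)²)/25)
60795 + N(544, F) = 60795 + (-12964/5 + 9*(37/2) - 288*(8 + 544*(37/2))²/25 + (1/25)*(37/2)*(8 + 544*(37/2))²) = 60795 + (-12964/5 + 333/2 - 288*(8 + 10064)²/25 + (1/25)*(37/2)*(8 + 10064)²) = 60795 + (-12964/5 + 333/2 - 288/25*10072² + (1/25)*(37/2)*10072²) = 60795 + (-12964/5 + 333/2 - 288/25*101445184 + (1/25)*(37/2)*101445184) = 60795 + (-12964/5 + 333/2 - 29216212992/25 + 1876735904/25) = 60795 - 54679075491/50 = -54676035741/50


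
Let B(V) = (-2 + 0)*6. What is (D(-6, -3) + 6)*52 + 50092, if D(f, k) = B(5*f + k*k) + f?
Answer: 49468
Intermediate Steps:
B(V) = -12 (B(V) = -2*6 = -12)
D(f, k) = -12 + f
(D(-6, -3) + 6)*52 + 50092 = ((-12 - 6) + 6)*52 + 50092 = (-18 + 6)*52 + 50092 = -12*52 + 50092 = -624 + 50092 = 49468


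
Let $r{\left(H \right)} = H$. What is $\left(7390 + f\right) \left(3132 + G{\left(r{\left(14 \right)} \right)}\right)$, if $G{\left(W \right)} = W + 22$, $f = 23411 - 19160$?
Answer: $36878688$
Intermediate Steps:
$f = 4251$ ($f = 23411 - 19160 = 4251$)
$G{\left(W \right)} = 22 + W$
$\left(7390 + f\right) \left(3132 + G{\left(r{\left(14 \right)} \right)}\right) = \left(7390 + 4251\right) \left(3132 + \left(22 + 14\right)\right) = 11641 \left(3132 + 36\right) = 11641 \cdot 3168 = 36878688$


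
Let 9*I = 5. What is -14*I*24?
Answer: -560/3 ≈ -186.67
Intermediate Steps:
I = 5/9 (I = (⅑)*5 = 5/9 ≈ 0.55556)
-14*I*24 = -14*5/9*24 = -70/9*24 = -560/3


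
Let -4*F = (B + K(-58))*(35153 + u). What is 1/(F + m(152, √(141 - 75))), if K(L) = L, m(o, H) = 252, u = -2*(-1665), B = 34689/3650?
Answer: 14600/6815593513 ≈ 2.1421e-6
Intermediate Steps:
B = 34689/3650 (B = 34689*(1/3650) = 34689/3650 ≈ 9.5038)
u = 3330
F = 6811914313/14600 (F = -(34689/3650 - 58)*(35153 + 3330)/4 = -(-177011)*38483/14600 = -¼*(-6811914313/3650) = 6811914313/14600 ≈ 4.6657e+5)
1/(F + m(152, √(141 - 75))) = 1/(6811914313/14600 + 252) = 1/(6815593513/14600) = 14600/6815593513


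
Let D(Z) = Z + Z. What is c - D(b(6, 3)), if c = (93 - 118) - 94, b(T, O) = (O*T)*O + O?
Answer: -233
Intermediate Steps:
b(T, O) = O + T*O² (b(T, O) = T*O² + O = O + T*O²)
D(Z) = 2*Z
c = -119 (c = -25 - 94 = -119)
c - D(b(6, 3)) = -119 - 2*3*(1 + 3*6) = -119 - 2*3*(1 + 18) = -119 - 2*3*19 = -119 - 2*57 = -119 - 1*114 = -119 - 114 = -233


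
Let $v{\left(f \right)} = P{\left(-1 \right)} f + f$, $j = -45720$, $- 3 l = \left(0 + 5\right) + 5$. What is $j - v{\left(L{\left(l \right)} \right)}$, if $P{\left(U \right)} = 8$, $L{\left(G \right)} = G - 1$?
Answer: $-45681$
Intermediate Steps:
$l = - \frac{10}{3}$ ($l = - \frac{\left(0 + 5\right) + 5}{3} = - \frac{5 + 5}{3} = \left(- \frac{1}{3}\right) 10 = - \frac{10}{3} \approx -3.3333$)
$L{\left(G \right)} = -1 + G$
$v{\left(f \right)} = 9 f$ ($v{\left(f \right)} = 8 f + f = 9 f$)
$j - v{\left(L{\left(l \right)} \right)} = -45720 - 9 \left(-1 - \frac{10}{3}\right) = -45720 - 9 \left(- \frac{13}{3}\right) = -45720 - -39 = -45720 + 39 = -45681$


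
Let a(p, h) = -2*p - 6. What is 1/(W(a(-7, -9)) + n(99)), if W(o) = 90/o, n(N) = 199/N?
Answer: 396/5251 ≈ 0.075414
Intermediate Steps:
a(p, h) = -6 - 2*p
1/(W(a(-7, -9)) + n(99)) = 1/(90/(-6 - 2*(-7)) + 199/99) = 1/(90/(-6 + 14) + 199*(1/99)) = 1/(90/8 + 199/99) = 1/(90*(1/8) + 199/99) = 1/(45/4 + 199/99) = 1/(5251/396) = 396/5251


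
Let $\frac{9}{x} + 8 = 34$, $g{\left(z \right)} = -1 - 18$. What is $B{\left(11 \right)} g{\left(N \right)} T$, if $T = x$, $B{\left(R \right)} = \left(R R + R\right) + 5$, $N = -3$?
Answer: $- \frac{23427}{26} \approx -901.04$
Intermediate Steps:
$g{\left(z \right)} = -19$ ($g{\left(z \right)} = -1 - 18 = -19$)
$x = \frac{9}{26}$ ($x = \frac{9}{-8 + 34} = \frac{9}{26} \approx 0.34615$)
$B{\left(R \right)} = 5 + R + R^{2}$ ($B{\left(R \right)} = \left(R^{2} + R\right) + 5 = \left(R + R^{2}\right) + 5 = 5 + R + R^{2}$)
$T = \frac{9}{26} \approx 0.34615$
$B{\left(11 \right)} g{\left(N \right)} T = \left(5 + 11 + 11^{2}\right) \left(-19\right) \frac{9}{26} = \left(5 + 11 + 121\right) \left(-19\right) \frac{9}{26} = 137 \left(-19\right) \frac{9}{26} = \left(-2603\right) \frac{9}{26} = - \frac{23427}{26}$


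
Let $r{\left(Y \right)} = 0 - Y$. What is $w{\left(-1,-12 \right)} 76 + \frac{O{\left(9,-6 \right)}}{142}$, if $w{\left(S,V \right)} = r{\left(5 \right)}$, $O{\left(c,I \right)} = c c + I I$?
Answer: $- \frac{53843}{142} \approx -379.18$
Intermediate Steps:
$O{\left(c,I \right)} = I^{2} + c^{2}$ ($O{\left(c,I \right)} = c^{2} + I^{2} = I^{2} + c^{2}$)
$r{\left(Y \right)} = - Y$
$w{\left(S,V \right)} = -5$ ($w{\left(S,V \right)} = \left(-1\right) 5 = -5$)
$w{\left(-1,-12 \right)} 76 + \frac{O{\left(9,-6 \right)}}{142} = \left(-5\right) 76 + \frac{\left(-6\right)^{2} + 9^{2}}{142} = -380 + \left(36 + 81\right) \frac{1}{142} = -380 + 117 \cdot \frac{1}{142} = -380 + \frac{117}{142} = - \frac{53843}{142}$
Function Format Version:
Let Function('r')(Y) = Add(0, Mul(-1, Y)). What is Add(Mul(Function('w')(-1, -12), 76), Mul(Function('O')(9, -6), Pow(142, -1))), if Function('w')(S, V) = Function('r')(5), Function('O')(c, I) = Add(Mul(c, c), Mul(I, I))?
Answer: Rational(-53843, 142) ≈ -379.18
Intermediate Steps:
Function('O')(c, I) = Add(Pow(I, 2), Pow(c, 2)) (Function('O')(c, I) = Add(Pow(c, 2), Pow(I, 2)) = Add(Pow(I, 2), Pow(c, 2)))
Function('r')(Y) = Mul(-1, Y)
Function('w')(S, V) = -5 (Function('w')(S, V) = Mul(-1, 5) = -5)
Add(Mul(Function('w')(-1, -12), 76), Mul(Function('O')(9, -6), Pow(142, -1))) = Add(Mul(-5, 76), Mul(Add(Pow(-6, 2), Pow(9, 2)), Pow(142, -1))) = Add(-380, Mul(Add(36, 81), Rational(1, 142))) = Add(-380, Mul(117, Rational(1, 142))) = Add(-380, Rational(117, 142)) = Rational(-53843, 142)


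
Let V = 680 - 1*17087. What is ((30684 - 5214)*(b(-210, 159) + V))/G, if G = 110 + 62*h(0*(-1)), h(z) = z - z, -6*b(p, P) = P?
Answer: -83712249/22 ≈ -3.8051e+6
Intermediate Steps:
b(p, P) = -P/6
h(z) = 0
V = -16407 (V = 680 - 17087 = -16407)
G = 110 (G = 110 + 62*0 = 110 + 0 = 110)
((30684 - 5214)*(b(-210, 159) + V))/G = ((30684 - 5214)*(-1/6*159 - 16407))/110 = (25470*(-53/2 - 16407))*(1/110) = (25470*(-32867/2))*(1/110) = -418561245*1/110 = -83712249/22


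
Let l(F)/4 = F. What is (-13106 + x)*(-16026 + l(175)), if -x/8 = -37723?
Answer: -4424279028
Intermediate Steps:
x = 301784 (x = -8*(-37723) = 301784)
l(F) = 4*F
(-13106 + x)*(-16026 + l(175)) = (-13106 + 301784)*(-16026 + 4*175) = 288678*(-16026 + 700) = 288678*(-15326) = -4424279028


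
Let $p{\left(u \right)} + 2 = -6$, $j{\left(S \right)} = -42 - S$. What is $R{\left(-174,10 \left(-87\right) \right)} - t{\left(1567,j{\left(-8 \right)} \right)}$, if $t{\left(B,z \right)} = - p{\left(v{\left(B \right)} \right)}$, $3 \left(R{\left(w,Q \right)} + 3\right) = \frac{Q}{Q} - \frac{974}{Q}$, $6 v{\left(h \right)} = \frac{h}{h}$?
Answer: $- \frac{13433}{1305} \approx -10.293$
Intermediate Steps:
$v{\left(h \right)} = \frac{1}{6}$ ($v{\left(h \right)} = \frac{h \frac{1}{h}}{6} = \frac{1}{6} \cdot 1 = \frac{1}{6}$)
$p{\left(u \right)} = -8$ ($p{\left(u \right)} = -2 - 6 = -8$)
$R{\left(w,Q \right)} = - \frac{8}{3} - \frac{974}{3 Q}$ ($R{\left(w,Q \right)} = -3 + \frac{\frac{Q}{Q} - \frac{974}{Q}}{3} = -3 + \frac{1 - \frac{974}{Q}}{3} = -3 + \left(\frac{1}{3} - \frac{974}{3 Q}\right) = - \frac{8}{3} - \frac{974}{3 Q}$)
$t{\left(B,z \right)} = 8$ ($t{\left(B,z \right)} = \left(-1\right) \left(-8\right) = 8$)
$R{\left(-174,10 \left(-87\right) \right)} - t{\left(1567,j{\left(-8 \right)} \right)} = \frac{2 \left(-487 - 4 \cdot 10 \left(-87\right)\right)}{3 \cdot 10 \left(-87\right)} - 8 = \frac{2 \left(-487 - -3480\right)}{3 \left(-870\right)} - 8 = \frac{2}{3} \left(- \frac{1}{870}\right) \left(-487 + 3480\right) - 8 = \frac{2}{3} \left(- \frac{1}{870}\right) 2993 - 8 = - \frac{2993}{1305} - 8 = - \frac{13433}{1305}$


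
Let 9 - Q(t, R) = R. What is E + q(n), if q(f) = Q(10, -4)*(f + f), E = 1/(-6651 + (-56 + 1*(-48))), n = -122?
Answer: -21426861/6755 ≈ -3172.0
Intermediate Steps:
Q(t, R) = 9 - R
E = -1/6755 (E = 1/(-6651 + (-56 - 48)) = 1/(-6651 - 104) = 1/(-6755) = -1/6755 ≈ -0.00014804)
q(f) = 26*f (q(f) = (9 - 1*(-4))*(f + f) = (9 + 4)*(2*f) = 13*(2*f) = 26*f)
E + q(n) = -1/6755 + 26*(-122) = -1/6755 - 3172 = -21426861/6755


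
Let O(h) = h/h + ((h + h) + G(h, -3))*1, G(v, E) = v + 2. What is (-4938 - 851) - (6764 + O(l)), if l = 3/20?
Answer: -251129/20 ≈ -12556.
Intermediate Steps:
G(v, E) = 2 + v
l = 3/20 (l = 3*(1/20) = 3/20 ≈ 0.15000)
O(h) = 3 + 3*h (O(h) = h/h + ((h + h) + (2 + h))*1 = 1 + (2*h + (2 + h))*1 = 1 + (2 + 3*h)*1 = 1 + (2 + 3*h) = 3 + 3*h)
(-4938 - 851) - (6764 + O(l)) = (-4938 - 851) - (6764 + (3 + 3*(3/20))) = -5789 - (6764 + (3 + 9/20)) = -5789 - (6764 + 69/20) = -5789 - 1*135349/20 = -5789 - 135349/20 = -251129/20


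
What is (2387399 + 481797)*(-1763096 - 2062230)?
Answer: -10975610057896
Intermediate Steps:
(2387399 + 481797)*(-1763096 - 2062230) = 2869196*(-3825326) = -10975610057896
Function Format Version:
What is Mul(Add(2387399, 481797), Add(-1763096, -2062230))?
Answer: -10975610057896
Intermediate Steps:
Mul(Add(2387399, 481797), Add(-1763096, -2062230)) = Mul(2869196, -3825326) = -10975610057896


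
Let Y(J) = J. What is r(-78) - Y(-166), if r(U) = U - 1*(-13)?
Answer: 101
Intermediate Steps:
r(U) = 13 + U (r(U) = U + 13 = 13 + U)
r(-78) - Y(-166) = (13 - 78) - 1*(-166) = -65 + 166 = 101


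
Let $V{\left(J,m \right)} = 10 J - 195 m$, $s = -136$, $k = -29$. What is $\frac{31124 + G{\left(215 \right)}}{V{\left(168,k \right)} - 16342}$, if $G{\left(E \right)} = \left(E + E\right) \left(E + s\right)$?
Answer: $- \frac{65094}{9007} \approx -7.227$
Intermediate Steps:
$G{\left(E \right)} = 2 E \left(-136 + E\right)$ ($G{\left(E \right)} = \left(E + E\right) \left(E - 136\right) = 2 E \left(-136 + E\right)$)
$V{\left(J,m \right)} = - 195 m + 10 J$
$\frac{31124 + G{\left(215 \right)}}{V{\left(168,k \right)} - 16342} = \frac{31124 + 2 \cdot 215 \left(-136 + 215\right)}{\left(\left(-195\right) \left(-29\right) + 10 \cdot 168\right) - 16342} = \frac{31124 + 2 \cdot 215 \cdot 79}{\left(5655 + 1680\right) - 16342} = \frac{31124 + 33970}{7335 - 16342} = \frac{65094}{-9007} = 65094 \left(- \frac{1}{9007}\right) = - \frac{65094}{9007}$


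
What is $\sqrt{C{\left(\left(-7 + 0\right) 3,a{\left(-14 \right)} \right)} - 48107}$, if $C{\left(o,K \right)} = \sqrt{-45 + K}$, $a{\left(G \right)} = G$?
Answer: $\sqrt{-48107 + i \sqrt{59}} \approx 0.018 + 219.33 i$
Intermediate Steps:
$\sqrt{C{\left(\left(-7 + 0\right) 3,a{\left(-14 \right)} \right)} - 48107} = \sqrt{\sqrt{-45 - 14} - 48107} = \sqrt{\sqrt{-59} - 48107} = \sqrt{i \sqrt{59} - 48107} = \sqrt{-48107 + i \sqrt{59}}$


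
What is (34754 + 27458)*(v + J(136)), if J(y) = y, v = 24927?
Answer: 1559219356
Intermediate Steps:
(34754 + 27458)*(v + J(136)) = (34754 + 27458)*(24927 + 136) = 62212*25063 = 1559219356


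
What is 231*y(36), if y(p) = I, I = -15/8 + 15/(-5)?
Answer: -9009/8 ≈ -1126.1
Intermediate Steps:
I = -39/8 (I = -15*⅛ + 15*(-⅕) = -15/8 - 3 = -39/8 ≈ -4.8750)
y(p) = -39/8
231*y(36) = 231*(-39/8) = -9009/8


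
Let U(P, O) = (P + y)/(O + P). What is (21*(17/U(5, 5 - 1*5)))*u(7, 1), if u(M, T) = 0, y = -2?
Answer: 0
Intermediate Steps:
U(P, O) = (-2 + P)/(O + P) (U(P, O) = (P - 2)/(O + P) = (-2 + P)/(O + P))
(21*(17/U(5, 5 - 1*5)))*u(7, 1) = (21*(17/(((-2 + 5)/((5 - 1*5) + 5)))))*0 = (21*(17/((3/((5 - 5) + 5)))))*0 = (21*(17/((3/(0 + 5)))))*0 = (21*(17/((3/5))))*0 = (21*(17/(((⅕)*3))))*0 = (21*(17/(⅗)))*0 = (21*(17*(5/3)))*0 = (21*(85/3))*0 = 595*0 = 0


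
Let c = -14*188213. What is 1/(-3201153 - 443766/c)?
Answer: -1317491/4217490045240 ≈ -3.1239e-7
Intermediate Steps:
c = -2634982
1/(-3201153 - 443766/c) = 1/(-3201153 - 443766/(-2634982)) = 1/(-3201153 - 443766*(-1/2634982)) = 1/(-3201153 + 221883/1317491) = 1/(-4217490045240/1317491) = -1317491/4217490045240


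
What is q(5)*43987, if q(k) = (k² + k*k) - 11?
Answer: 1715493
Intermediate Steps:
q(k) = -11 + 2*k² (q(k) = (k² + k²) - 11 = 2*k² - 11 = -11 + 2*k²)
q(5)*43987 = (-11 + 2*5²)*43987 = (-11 + 2*25)*43987 = (-11 + 50)*43987 = 39*43987 = 1715493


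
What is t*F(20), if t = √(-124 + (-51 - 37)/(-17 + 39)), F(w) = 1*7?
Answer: 56*I*√2 ≈ 79.196*I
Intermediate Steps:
F(w) = 7
t = 8*I*√2 (t = √(-124 - 88/22) = √(-124 - 88*1/22) = √(-124 - 4) = √(-128) = 8*I*√2 ≈ 11.314*I)
t*F(20) = (8*I*√2)*7 = 56*I*√2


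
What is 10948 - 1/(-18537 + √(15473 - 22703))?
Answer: 1254011657463/114542533 + I*√7230/343627599 ≈ 10948.0 + 2.4745e-7*I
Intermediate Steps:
10948 - 1/(-18537 + √(15473 - 22703)) = 10948 - 1/(-18537 + √(-7230)) = 10948 - 1/(-18537 + I*√7230)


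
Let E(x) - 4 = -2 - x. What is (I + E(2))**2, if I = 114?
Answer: 12996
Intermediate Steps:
E(x) = 2 - x (E(x) = 4 + (-2 - x) = 2 - x)
(I + E(2))**2 = (114 + (2 - 1*2))**2 = (114 + (2 - 2))**2 = (114 + 0)**2 = 114**2 = 12996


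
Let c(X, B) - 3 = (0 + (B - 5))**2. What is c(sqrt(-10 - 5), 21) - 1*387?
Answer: -128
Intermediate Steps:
c(X, B) = 3 + (-5 + B)**2 (c(X, B) = 3 + (0 + (B - 5))**2 = 3 + (0 + (-5 + B))**2 = 3 + (-5 + B)**2)
c(sqrt(-10 - 5), 21) - 1*387 = (3 + (-5 + 21)**2) - 1*387 = (3 + 16**2) - 387 = (3 + 256) - 387 = 259 - 387 = -128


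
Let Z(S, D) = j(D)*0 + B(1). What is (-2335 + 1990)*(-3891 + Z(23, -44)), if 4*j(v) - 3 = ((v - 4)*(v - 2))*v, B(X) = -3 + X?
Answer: 1343085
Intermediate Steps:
j(v) = 3/4 + v*(-4 + v)*(-2 + v)/4 (j(v) = 3/4 + (((v - 4)*(v - 2))*v)/4 = 3/4 + (((-4 + v)*(-2 + v))*v)/4 = 3/4 + (v*(-4 + v)*(-2 + v))/4 = 3/4 + v*(-4 + v)*(-2 + v)/4)
Z(S, D) = -2 (Z(S, D) = (3/4 + 2*D - 3*D**2/2 + D**3/4)*0 + (-3 + 1) = 0 - 2 = -2)
(-2335 + 1990)*(-3891 + Z(23, -44)) = (-2335 + 1990)*(-3891 - 2) = -345*(-3893) = 1343085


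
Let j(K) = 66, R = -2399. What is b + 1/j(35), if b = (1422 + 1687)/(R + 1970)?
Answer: -6205/858 ≈ -7.2319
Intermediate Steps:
b = -3109/429 (b = (1422 + 1687)/(-2399 + 1970) = 3109/(-429) = 3109*(-1/429) = -3109/429 ≈ -7.2471)
b + 1/j(35) = -3109/429 + 1/66 = -6205/858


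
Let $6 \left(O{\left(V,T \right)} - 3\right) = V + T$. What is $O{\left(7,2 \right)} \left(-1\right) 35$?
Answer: $- \frac{315}{2} \approx -157.5$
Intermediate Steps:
$O{\left(V,T \right)} = 3 + \frac{T}{6} + \frac{V}{6}$ ($O{\left(V,T \right)} = 3 + \frac{V + T}{6} = 3 + \frac{T + V}{6} = 3 + \left(\frac{T}{6} + \frac{V}{6}\right) = 3 + \frac{T}{6} + \frac{V}{6}$)
$O{\left(7,2 \right)} \left(-1\right) 35 = \left(3 + \frac{1}{6} \cdot 2 + \frac{1}{6} \cdot 7\right) \left(-1\right) 35 = \left(3 + \frac{1}{3} + \frac{7}{6}\right) \left(-1\right) 35 = \frac{9}{2} \left(-1\right) 35 = \left(- \frac{9}{2}\right) 35 = - \frac{315}{2}$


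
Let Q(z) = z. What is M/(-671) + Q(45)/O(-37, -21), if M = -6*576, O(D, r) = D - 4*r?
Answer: 192627/31537 ≈ 6.1080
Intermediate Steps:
M = -3456
M/(-671) + Q(45)/O(-37, -21) = -3456/(-671) + 45/(-37 - 4*(-21)) = -3456*(-1/671) + 45/(-37 + 84) = 3456/671 + 45/47 = 192627/31537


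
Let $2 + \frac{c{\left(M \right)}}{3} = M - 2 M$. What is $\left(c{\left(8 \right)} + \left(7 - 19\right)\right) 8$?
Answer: $-336$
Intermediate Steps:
$c{\left(M \right)} = -6 - 3 M$ ($c{\left(M \right)} = -6 + 3 \left(M - 2 M\right) = -6 + 3 \left(- M\right) = -6 - 3 M$)
$\left(c{\left(8 \right)} + \left(7 - 19\right)\right) 8 = \left(\left(-6 - 24\right) + \left(7 - 19\right)\right) 8 = \left(-30 - 12\right) 8 = \left(-42\right) 8 = -336$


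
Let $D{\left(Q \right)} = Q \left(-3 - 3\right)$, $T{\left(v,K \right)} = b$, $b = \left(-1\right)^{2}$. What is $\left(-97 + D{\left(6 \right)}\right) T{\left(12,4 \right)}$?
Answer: $-133$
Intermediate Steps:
$b = 1$
$T{\left(v,K \right)} = 1$
$D{\left(Q \right)} = - 6 Q$ ($D{\left(Q \right)} = Q \left(-6\right) = - 6 Q$)
$\left(-97 + D{\left(6 \right)}\right) T{\left(12,4 \right)} = \left(-97 - 36\right) 1 = \left(-133\right) 1 = -133$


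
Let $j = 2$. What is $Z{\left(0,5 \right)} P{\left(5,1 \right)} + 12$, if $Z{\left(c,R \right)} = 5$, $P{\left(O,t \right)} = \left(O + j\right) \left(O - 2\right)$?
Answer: $117$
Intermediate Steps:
$P{\left(O,t \right)} = \left(-2 + O\right) \left(2 + O\right)$ ($P{\left(O,t \right)} = \left(O + 2\right) \left(O - 2\right) = \left(2 + O\right) \left(-2 + O\right) = \left(-2 + O\right) \left(2 + O\right)$)
$Z{\left(0,5 \right)} P{\left(5,1 \right)} + 12 = 5 \left(-4 + 5^{2}\right) + 12 = 5 \left(-4 + 25\right) + 12 = 5 \cdot 21 + 12 = 105 + 12 = 117$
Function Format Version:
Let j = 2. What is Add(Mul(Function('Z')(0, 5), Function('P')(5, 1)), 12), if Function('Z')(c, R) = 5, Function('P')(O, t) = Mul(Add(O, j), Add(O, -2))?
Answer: 117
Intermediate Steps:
Function('P')(O, t) = Mul(Add(-2, O), Add(2, O)) (Function('P')(O, t) = Mul(Add(O, 2), Add(O, -2)) = Mul(Add(2, O), Add(-2, O)) = Mul(Add(-2, O), Add(2, O)))
Add(Mul(Function('Z')(0, 5), Function('P')(5, 1)), 12) = Add(Mul(5, Add(-4, Pow(5, 2))), 12) = Add(Mul(5, Add(-4, 25)), 12) = Add(Mul(5, 21), 12) = Add(105, 12) = 117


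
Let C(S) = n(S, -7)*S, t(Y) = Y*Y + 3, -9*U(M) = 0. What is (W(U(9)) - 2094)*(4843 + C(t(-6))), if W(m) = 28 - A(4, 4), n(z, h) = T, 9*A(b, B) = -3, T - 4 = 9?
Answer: -33153950/3 ≈ -1.1051e+7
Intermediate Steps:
T = 13 (T = 4 + 9 = 13)
U(M) = 0 (U(M) = -⅑*0 = 0)
A(b, B) = -⅓ (A(b, B) = (⅑)*(-3) = -⅓)
n(z, h) = 13
t(Y) = 3 + Y² (t(Y) = Y² + 3 = 3 + Y²)
C(S) = 13*S
W(m) = 85/3 (W(m) = 28 - 1*(-⅓) = 28 + ⅓ = 85/3)
(W(U(9)) - 2094)*(4843 + C(t(-6))) = (85/3 - 2094)*(4843 + 13*(3 + (-6)²)) = -6197*(4843 + 13*(3 + 36))/3 = -6197*(4843 + 13*39)/3 = -6197*(4843 + 507)/3 = -6197/3*5350 = -33153950/3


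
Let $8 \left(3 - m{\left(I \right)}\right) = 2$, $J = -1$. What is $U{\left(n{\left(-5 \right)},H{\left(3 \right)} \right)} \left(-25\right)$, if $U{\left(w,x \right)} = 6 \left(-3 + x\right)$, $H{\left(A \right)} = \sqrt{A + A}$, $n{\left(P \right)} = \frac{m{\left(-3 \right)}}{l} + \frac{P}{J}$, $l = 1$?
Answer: $450 - 150 \sqrt{6} \approx 82.577$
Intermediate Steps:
$m{\left(I \right)} = \frac{11}{4}$ ($m{\left(I \right)} = 3 - \frac{1}{4} = \frac{11}{4}$)
$n{\left(P \right)} = \frac{11}{4} - P$ ($n{\left(P \right)} = \frac{11}{4 \cdot 1} + \frac{P}{-1} = \frac{11}{4} \cdot 1 + P \left(-1\right) = \frac{11}{4} - P$)
$H{\left(A \right)} = \sqrt{2} \sqrt{A}$ ($H{\left(A \right)} = \sqrt{2 A} = \sqrt{2} \sqrt{A}$)
$U{\left(w,x \right)} = -18 + 6 x$
$U{\left(n{\left(-5 \right)},H{\left(3 \right)} \right)} \left(-25\right) = \left(-18 + 6 \sqrt{2} \sqrt{3}\right) \left(-25\right) = \left(-18 + 6 \sqrt{6}\right) \left(-25\right) = 450 - 150 \sqrt{6}$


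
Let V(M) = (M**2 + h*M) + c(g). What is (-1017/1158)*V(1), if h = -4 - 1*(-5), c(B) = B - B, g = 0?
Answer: -339/193 ≈ -1.7565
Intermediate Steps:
c(B) = 0
h = 1 (h = -4 + 5 = 1)
V(M) = M + M**2 (V(M) = (M**2 + 1*M) + 0 = (M**2 + M) + 0 = (M + M**2) + 0 = M + M**2)
(-1017/1158)*V(1) = (-1017/1158)*(1*(1 + 1)) = (-1017*1/1158)*(1*2) = -339/386*2 = -339/193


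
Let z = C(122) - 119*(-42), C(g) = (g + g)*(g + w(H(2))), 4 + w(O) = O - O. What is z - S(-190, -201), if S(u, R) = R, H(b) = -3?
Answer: 33991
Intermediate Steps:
w(O) = -4 (w(O) = -4 + (O - O) = -4 + 0 = -4)
C(g) = 2*g*(-4 + g) (C(g) = (g + g)*(g - 4) = (2*g)*(-4 + g) = 2*g*(-4 + g))
z = 33790 (z = 2*122*(-4 + 122) - 119*(-42) = 2*122*118 + 4998 = 28792 + 4998 = 33790)
z - S(-190, -201) = 33790 - 1*(-201) = 33790 + 201 = 33991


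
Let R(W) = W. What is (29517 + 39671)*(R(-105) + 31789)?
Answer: 2192152592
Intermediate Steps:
(29517 + 39671)*(R(-105) + 31789) = (29517 + 39671)*(-105 + 31789) = 69188*31684 = 2192152592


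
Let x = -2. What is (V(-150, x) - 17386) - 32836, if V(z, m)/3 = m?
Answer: -50228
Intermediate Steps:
V(z, m) = 3*m
(V(-150, x) - 17386) - 32836 = (3*(-2) - 17386) - 32836 = (-6 - 17386) - 32836 = -17392 - 32836 = -50228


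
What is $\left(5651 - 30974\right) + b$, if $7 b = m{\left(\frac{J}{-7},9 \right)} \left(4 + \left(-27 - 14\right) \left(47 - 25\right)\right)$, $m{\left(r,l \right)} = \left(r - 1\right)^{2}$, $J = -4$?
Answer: $- \frac{8693871}{343} \approx -25347.0$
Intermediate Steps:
$m{\left(r,l \right)} = \left(-1 + r\right)^{2}$
$b = - \frac{8082}{343}$ ($b = \frac{\left(-1 - \frac{4}{-7}\right)^{2} \left(4 + \left(-27 - 14\right) \left(47 - 25\right)\right)}{7} = \frac{\left(-1 - - \frac{4}{7}\right)^{2} \left(4 - 902\right)}{7} = \frac{\left(-1 + \frac{4}{7}\right)^{2} \left(4 - 902\right)}{7} = \frac{\left(- \frac{3}{7}\right)^{2} \left(-898\right)}{7} = \frac{\frac{9}{49} \left(-898\right)}{7} = \frac{1}{7} \left(- \frac{8082}{49}\right) = - \frac{8082}{343} \approx -23.563$)
$\left(5651 - 30974\right) + b = \left(5651 - 30974\right) - \frac{8082}{343} = -25323 - \frac{8082}{343} = - \frac{8693871}{343}$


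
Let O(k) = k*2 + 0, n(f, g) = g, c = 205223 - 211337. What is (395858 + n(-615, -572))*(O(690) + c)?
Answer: -1871283924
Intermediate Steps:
c = -6114
O(k) = 2*k (O(k) = 2*k + 0 = 2*k)
(395858 + n(-615, -572))*(O(690) + c) = (395858 - 572)*(2*690 - 6114) = 395286*(1380 - 6114) = 395286*(-4734) = -1871283924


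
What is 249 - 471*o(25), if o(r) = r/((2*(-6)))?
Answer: 4921/4 ≈ 1230.3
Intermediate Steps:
o(r) = -r/12 (o(r) = r/(-12) = r*(-1/12) = -r/12)
249 - 471*o(25) = 249 - (-157)*25/4 = 249 - 471*(-25/12) = 249 + 3925/4 = 4921/4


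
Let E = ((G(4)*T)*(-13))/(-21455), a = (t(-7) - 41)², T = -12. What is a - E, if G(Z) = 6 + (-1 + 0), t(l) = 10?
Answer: 4123807/4291 ≈ 961.04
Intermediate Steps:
G(Z) = 5 (G(Z) = 6 - 1 = 5)
a = 961 (a = (10 - 41)² = (-31)² = 961)
E = -156/4291 (E = ((5*(-12))*(-13))/(-21455) = -60*(-13)*(-1/21455) = 780*(-1/21455) = -156/4291 ≈ -0.036355)
a - E = 961 - 1*(-156/4291) = 961 + 156/4291 = 4123807/4291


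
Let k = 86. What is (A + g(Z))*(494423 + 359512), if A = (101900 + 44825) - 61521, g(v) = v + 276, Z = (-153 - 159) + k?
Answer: 72801374490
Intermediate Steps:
Z = -226 (Z = (-153 - 159) + 86 = -312 + 86 = -226)
g(v) = 276 + v
A = 85204 (A = 146725 - 61521 = 85204)
(A + g(Z))*(494423 + 359512) = (85204 + (276 - 226))*(494423 + 359512) = (85204 + 50)*853935 = 85254*853935 = 72801374490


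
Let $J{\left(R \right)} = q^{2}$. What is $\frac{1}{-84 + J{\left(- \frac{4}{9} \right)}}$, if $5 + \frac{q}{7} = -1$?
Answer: $\frac{1}{1680} \approx 0.00059524$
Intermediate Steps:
$q = -42$ ($q = -35 + 7 \left(-1\right) = -35 - 7 = -42$)
$J{\left(R \right)} = 1764$ ($J{\left(R \right)} = \left(-42\right)^{2} = 1764$)
$\frac{1}{-84 + J{\left(- \frac{4}{9} \right)}} = \frac{1}{-84 + 1764} = \frac{1}{1680}$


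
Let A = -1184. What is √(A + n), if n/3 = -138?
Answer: I*√1598 ≈ 39.975*I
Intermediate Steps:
n = -414 (n = 3*(-138) = -414)
√(A + n) = √(-1184 - 414) = √(-1598) = I*√1598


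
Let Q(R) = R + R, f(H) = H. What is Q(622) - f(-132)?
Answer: 1376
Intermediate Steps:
Q(R) = 2*R
Q(622) - f(-132) = 2*622 - 1*(-132) = 1244 + 132 = 1376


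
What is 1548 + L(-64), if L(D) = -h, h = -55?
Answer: 1603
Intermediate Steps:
L(D) = 55 (L(D) = -1*(-55) = 55)
1548 + L(-64) = 1548 + 55 = 1603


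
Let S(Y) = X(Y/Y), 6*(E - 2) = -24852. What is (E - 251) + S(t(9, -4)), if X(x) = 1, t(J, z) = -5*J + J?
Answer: -4390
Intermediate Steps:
E = -4140 (E = 2 + (⅙)*(-24852) = 2 - 4142 = -4140)
t(J, z) = -4*J
S(Y) = 1
(E - 251) + S(t(9, -4)) = (-4140 - 251) + 1 = -4391 + 1 = -4390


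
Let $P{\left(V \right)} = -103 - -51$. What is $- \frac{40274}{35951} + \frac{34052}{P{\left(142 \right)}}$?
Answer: $- \frac{306574425}{467363} \approx -655.97$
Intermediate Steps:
$P{\left(V \right)} = -52$ ($P{\left(V \right)} = -103 + 51 = -52$)
$- \frac{40274}{35951} + \frac{34052}{P{\left(142 \right)}} = - \frac{40274}{35951} + \frac{34052}{-52} = \left(-40274\right) \frac{1}{35951} + 34052 \left(- \frac{1}{52}\right) = - \frac{40274}{35951} - \frac{8513}{13} = - \frac{306574425}{467363}$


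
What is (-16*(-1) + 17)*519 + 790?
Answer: 17917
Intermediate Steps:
(-16*(-1) + 17)*519 + 790 = (16 + 17)*519 + 790 = 33*519 + 790 = 17127 + 790 = 17917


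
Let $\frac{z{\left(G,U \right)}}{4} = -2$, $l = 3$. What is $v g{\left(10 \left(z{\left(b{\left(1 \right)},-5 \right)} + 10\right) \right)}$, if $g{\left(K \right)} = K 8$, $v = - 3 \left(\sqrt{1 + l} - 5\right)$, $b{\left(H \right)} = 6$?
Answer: $1440$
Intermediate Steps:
$z{\left(G,U \right)} = -8$ ($z{\left(G,U \right)} = 4 \left(-2\right) = -8$)
$v = 9$ ($v = - 3 \left(\sqrt{1 + 3} - 5\right) = - 3 \left(\sqrt{4} - 5\right) = - 3 \left(2 - 5\right) = \left(-3\right) \left(-3\right) = 9$)
$g{\left(K \right)} = 8 K$
$v g{\left(10 \left(z{\left(b{\left(1 \right)},-5 \right)} + 10\right) \right)} = 9 \cdot 8 \cdot 10 \left(-8 + 10\right) = 9 \cdot 8 \cdot 10 \cdot 2 = 9 \cdot 8 \cdot 20 = 9 \cdot 160 = 1440$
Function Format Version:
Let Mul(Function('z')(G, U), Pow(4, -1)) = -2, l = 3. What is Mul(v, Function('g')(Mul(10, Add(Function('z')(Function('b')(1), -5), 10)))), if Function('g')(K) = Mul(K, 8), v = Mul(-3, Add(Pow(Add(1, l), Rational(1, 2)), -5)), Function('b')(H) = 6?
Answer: 1440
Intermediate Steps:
Function('z')(G, U) = -8 (Function('z')(G, U) = Mul(4, -2) = -8)
v = 9 (v = Mul(-3, Add(Pow(Add(1, 3), Rational(1, 2)), -5)) = Mul(-3, Add(Pow(4, Rational(1, 2)), -5)) = Mul(-3, Add(2, -5)) = Mul(-3, -3) = 9)
Function('g')(K) = Mul(8, K)
Mul(v, Function('g')(Mul(10, Add(Function('z')(Function('b')(1), -5), 10)))) = Mul(9, Mul(8, Mul(10, Add(-8, 10)))) = Mul(9, Mul(8, Mul(10, 2))) = Mul(9, Mul(8, 20)) = Mul(9, 160) = 1440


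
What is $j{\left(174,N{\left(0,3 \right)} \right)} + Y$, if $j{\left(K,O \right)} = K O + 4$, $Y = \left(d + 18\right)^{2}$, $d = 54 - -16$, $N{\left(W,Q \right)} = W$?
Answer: $7748$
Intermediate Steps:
$d = 70$ ($d = 54 + 16 = 70$)
$Y = 7744$ ($Y = \left(70 + 18\right)^{2} = 88^{2} = 7744$)
$j{\left(K,O \right)} = 4 + K O$
$j{\left(174,N{\left(0,3 \right)} \right)} + Y = \left(4 + 174 \cdot 0\right) + 7744 = \left(4 + 0\right) + 7744 = 4 + 7744 = 7748$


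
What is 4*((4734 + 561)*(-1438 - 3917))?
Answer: -113418900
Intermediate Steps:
4*((4734 + 561)*(-1438 - 3917)) = 4*(5295*(-5355)) = 4*(-28354725) = -113418900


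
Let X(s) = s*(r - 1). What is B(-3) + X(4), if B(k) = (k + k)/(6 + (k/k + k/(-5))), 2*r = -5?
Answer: -281/19 ≈ -14.789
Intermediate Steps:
r = -5/2 (r = (½)*(-5) = -5/2 ≈ -2.5000)
B(k) = 2*k/(7 - k/5) (B(k) = (2*k)/(6 + (1 + k*(-⅕))) = (2*k)/(6 + (1 - k/5)) = (2*k)/(7 - k/5) = 2*k/(7 - k/5))
X(s) = -7*s/2 (X(s) = s*(-5/2 - 1) = s*(-7/2) = -7*s/2)
B(-3) + X(4) = -10*(-3)/(-35 - 3) - 7/2*4 = -10*(-3)/(-38) - 14 = -10*(-3)*(-1/38) - 14 = -15/19 - 14 = -281/19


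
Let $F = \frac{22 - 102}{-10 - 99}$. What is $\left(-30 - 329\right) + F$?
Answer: $- \frac{39051}{109} \approx -358.27$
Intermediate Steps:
$F = \frac{80}{109}$ ($F = - \frac{80}{-109} = \left(-80\right) \left(- \frac{1}{109}\right) = \frac{80}{109} \approx 0.73394$)
$\left(-30 - 329\right) + F = \left(-30 - 329\right) + \frac{80}{109} = -359 + \frac{80}{109} = - \frac{39051}{109}$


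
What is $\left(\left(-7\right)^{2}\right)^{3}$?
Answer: $117649$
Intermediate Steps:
$\left(\left(-7\right)^{2}\right)^{3} = 49^{3} = 117649$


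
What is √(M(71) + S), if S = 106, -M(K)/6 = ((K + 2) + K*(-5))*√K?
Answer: √(106 + 1692*√71) ≈ 119.85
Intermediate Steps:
M(K) = -6*√K*(2 - 4*K) (M(K) = -6*((K + 2) + K*(-5))*√K = -6*((2 + K) - 5*K)*√K = -6*(2 - 4*K)*√K = -6*√K*(2 - 4*K))
√(M(71) + S) = √(√71*(-12 + 24*71) + 106) = √(√71*(-12 + 1704) + 106) = √(√71*1692 + 106) = √(1692*√71 + 106) = √(106 + 1692*√71)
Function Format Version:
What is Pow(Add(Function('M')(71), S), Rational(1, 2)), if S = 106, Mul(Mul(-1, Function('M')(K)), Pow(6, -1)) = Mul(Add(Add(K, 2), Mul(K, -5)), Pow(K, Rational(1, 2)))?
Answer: Pow(Add(106, Mul(1692, Pow(71, Rational(1, 2)))), Rational(1, 2)) ≈ 119.85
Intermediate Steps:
Function('M')(K) = Mul(-6, Pow(K, Rational(1, 2)), Add(2, Mul(-4, K))) (Function('M')(K) = Mul(-6, Mul(Add(Add(K, 2), Mul(K, -5)), Pow(K, Rational(1, 2)))) = Mul(-6, Mul(Add(Add(2, K), Mul(-5, K)), Pow(K, Rational(1, 2)))) = Mul(-6, Mul(Add(2, Mul(-4, K)), Pow(K, Rational(1, 2)))) = Mul(-6, Mul(Pow(K, Rational(1, 2)), Add(2, Mul(-4, K)))) = Mul(-6, Pow(K, Rational(1, 2)), Add(2, Mul(-4, K))))
Pow(Add(Function('M')(71), S), Rational(1, 2)) = Pow(Add(Mul(Pow(71, Rational(1, 2)), Add(-12, Mul(24, 71))), 106), Rational(1, 2)) = Pow(Add(Mul(Pow(71, Rational(1, 2)), Add(-12, 1704)), 106), Rational(1, 2)) = Pow(Add(Mul(Pow(71, Rational(1, 2)), 1692), 106), Rational(1, 2)) = Pow(Add(Mul(1692, Pow(71, Rational(1, 2))), 106), Rational(1, 2)) = Pow(Add(106, Mul(1692, Pow(71, Rational(1, 2)))), Rational(1, 2))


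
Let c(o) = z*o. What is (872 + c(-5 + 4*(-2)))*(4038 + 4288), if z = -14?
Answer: 8775604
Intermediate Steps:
c(o) = -14*o
(872 + c(-5 + 4*(-2)))*(4038 + 4288) = (872 - 14*(-5 + 4*(-2)))*(4038 + 4288) = (872 - 14*(-5 - 8))*8326 = (872 - 14*(-13))*8326 = (872 + 182)*8326 = 1054*8326 = 8775604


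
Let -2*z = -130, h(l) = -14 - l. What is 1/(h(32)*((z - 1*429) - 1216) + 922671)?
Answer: 1/995351 ≈ 1.0047e-6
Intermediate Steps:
z = 65 (z = -½*(-130) = 65)
1/(h(32)*((z - 1*429) - 1216) + 922671) = 1/((-14 - 1*32)*((65 - 1*429) - 1216) + 922671) = 1/((-14 - 32)*((65 - 429) - 1216) + 922671) = 1/(-46*(-364 - 1216) + 922671) = 1/(-46*(-1580) + 922671) = 1/(72680 + 922671) = 1/995351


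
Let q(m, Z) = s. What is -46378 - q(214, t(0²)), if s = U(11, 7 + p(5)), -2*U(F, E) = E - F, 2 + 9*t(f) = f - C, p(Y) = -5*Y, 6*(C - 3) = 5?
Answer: -92785/2 ≈ -46393.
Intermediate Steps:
C = 23/6 (C = 3 + (⅙)*5 = 3 + ⅚ = 23/6 ≈ 3.8333)
t(f) = -35/54 + f/9 (t(f) = -2/9 + (f - 1*23/6)/9 = -2/9 + (f - 23/6)/9 = -2/9 + (-23/6 + f)/9 = -2/9 + (-23/54 + f/9) = -35/54 + f/9)
U(F, E) = F/2 - E/2 (U(F, E) = -(E - F)/2 = F/2 - E/2)
s = 29/2 (s = (½)*11 - (7 - 5*5)/2 = 11/2 - (7 - 25)/2 = 11/2 - ½*(-18) = 11/2 + 9 = 29/2 ≈ 14.500)
q(m, Z) = 29/2
-46378 - q(214, t(0²)) = -46378 - 1*29/2 = -46378 - 29/2 = -92785/2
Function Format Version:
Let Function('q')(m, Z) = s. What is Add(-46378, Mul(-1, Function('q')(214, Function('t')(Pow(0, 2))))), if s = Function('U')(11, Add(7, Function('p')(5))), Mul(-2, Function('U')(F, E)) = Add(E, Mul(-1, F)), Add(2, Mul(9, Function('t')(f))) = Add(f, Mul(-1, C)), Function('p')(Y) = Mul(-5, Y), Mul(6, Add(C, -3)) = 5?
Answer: Rational(-92785, 2) ≈ -46393.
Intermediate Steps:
C = Rational(23, 6) (C = Add(3, Mul(Rational(1, 6), 5)) = Add(3, Rational(5, 6)) = Rational(23, 6) ≈ 3.8333)
Function('t')(f) = Add(Rational(-35, 54), Mul(Rational(1, 9), f)) (Function('t')(f) = Add(Rational(-2, 9), Mul(Rational(1, 9), Add(f, Mul(-1, Rational(23, 6))))) = Add(Rational(-2, 9), Mul(Rational(1, 9), Add(f, Rational(-23, 6)))) = Add(Rational(-2, 9), Mul(Rational(1, 9), Add(Rational(-23, 6), f))) = Add(Rational(-2, 9), Add(Rational(-23, 54), Mul(Rational(1, 9), f))) = Add(Rational(-35, 54), Mul(Rational(1, 9), f)))
Function('U')(F, E) = Add(Mul(Rational(1, 2), F), Mul(Rational(-1, 2), E)) (Function('U')(F, E) = Mul(Rational(-1, 2), Add(E, Mul(-1, F))) = Add(Mul(Rational(1, 2), F), Mul(Rational(-1, 2), E)))
s = Rational(29, 2) (s = Add(Mul(Rational(1, 2), 11), Mul(Rational(-1, 2), Add(7, Mul(-5, 5)))) = Add(Rational(11, 2), Mul(Rational(-1, 2), Add(7, -25))) = Add(Rational(11, 2), Mul(Rational(-1, 2), -18)) = Add(Rational(11, 2), 9) = Rational(29, 2) ≈ 14.500)
Function('q')(m, Z) = Rational(29, 2)
Add(-46378, Mul(-1, Function('q')(214, Function('t')(Pow(0, 2))))) = Add(-46378, Mul(-1, Rational(29, 2))) = Add(-46378, Rational(-29, 2)) = Rational(-92785, 2)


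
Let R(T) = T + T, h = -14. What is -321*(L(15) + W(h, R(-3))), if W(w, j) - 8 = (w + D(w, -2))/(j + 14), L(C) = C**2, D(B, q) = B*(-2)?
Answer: -301419/4 ≈ -75355.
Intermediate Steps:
D(B, q) = -2*B
R(T) = 2*T
W(w, j) = 8 - w/(14 + j) (W(w, j) = 8 + (w - 2*w)/(j + 14) = 8 + (-w)/(14 + j) = 8 - w/(14 + j))
-321*(L(15) + W(h, R(-3))) = -321*(15**2 + (112 - 1*(-14) + 8*(2*(-3)))/(14 + 2*(-3))) = -321*(225 + (112 + 14 + 8*(-6))/(14 - 6)) = -321*(225 + (112 + 14 - 48)/8) = -321*(225 + (1/8)*78) = -321*(225 + 39/4) = -321*939/4 = -301419/4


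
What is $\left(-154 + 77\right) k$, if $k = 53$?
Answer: $-4081$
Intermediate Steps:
$\left(-154 + 77\right) k = \left(-154 + 77\right) 53 = \left(-77\right) 53 = -4081$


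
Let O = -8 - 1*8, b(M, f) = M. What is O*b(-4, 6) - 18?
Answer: 46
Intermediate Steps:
O = -16 (O = -8 - 8 = -16)
O*b(-4, 6) - 18 = -16*(-4) - 18 = 64 - 18 = 46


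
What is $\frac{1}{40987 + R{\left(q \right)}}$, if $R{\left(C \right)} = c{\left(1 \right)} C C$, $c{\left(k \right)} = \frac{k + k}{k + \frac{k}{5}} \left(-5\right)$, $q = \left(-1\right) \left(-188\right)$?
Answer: $- \frac{3}{760639} \approx -3.944 \cdot 10^{-6}$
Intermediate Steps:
$q = 188$
$c{\left(k \right)} = - \frac{25}{3}$ ($c{\left(k \right)} = \frac{2 k}{k + k \frac{1}{5}} \left(-5\right) = \frac{2 k}{k + \frac{k}{5}} \left(-5\right) = \frac{2 k}{\frac{6}{5} k} \left(-5\right) = 2 k \frac{5}{6 k} \left(-5\right) = \frac{5}{3} \left(-5\right) = - \frac{25}{3}$)
$R{\left(C \right)} = - \frac{25 C^{2}}{3}$ ($R{\left(C \right)} = - \frac{25 C C}{3} = - \frac{25 C^{2}}{3}$)
$\frac{1}{40987 + R{\left(q \right)}} = \frac{1}{40987 - \frac{25 \cdot 188^{2}}{3}} = \frac{1}{40987 - \frac{883600}{3}} = \frac{1}{- \frac{760639}{3}} = - \frac{3}{760639}$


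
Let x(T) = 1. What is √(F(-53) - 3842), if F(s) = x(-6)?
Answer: I*√3841 ≈ 61.976*I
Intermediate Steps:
F(s) = 1
√(F(-53) - 3842) = √(1 - 3842) = √(-3841) = I*√3841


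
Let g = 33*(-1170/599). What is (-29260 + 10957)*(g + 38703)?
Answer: -423613545561/599 ≈ -7.0720e+8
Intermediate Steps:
g = -38610/599 (g = 33*(-1170*1/599) = 33*(-1170/599) = -38610/599 ≈ -64.457)
(-29260 + 10957)*(g + 38703) = (-29260 + 10957)*(-38610/599 + 38703) = -18303*23144487/599 = -423613545561/599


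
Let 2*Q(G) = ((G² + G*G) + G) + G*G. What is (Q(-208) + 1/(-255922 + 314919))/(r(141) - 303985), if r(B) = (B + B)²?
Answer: -3822533625/13242525617 ≈ -0.28866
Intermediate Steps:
r(B) = 4*B² (r(B) = (2*B)² = 4*B²)
Q(G) = G/2 + 3*G²/2 (Q(G) = (((G² + G*G) + G) + G*G)/2 = (((G² + G²) + G) + G²)/2 = ((2*G² + G) + G²)/2 = ((G + 2*G²) + G²)/2 = (G + 3*G²)/2 = G/2 + 3*G²/2)
(Q(-208) + 1/(-255922 + 314919))/(r(141) - 303985) = ((½)*(-208)*(1 + 3*(-208)) + 1/(-255922 + 314919))/(4*141² - 303985) = ((½)*(-208)*(1 - 624) + 1/58997)/(4*19881 - 303985) = ((½)*(-208)*(-623) + 1/58997)/(79524 - 303985) = (64792 + 1/58997)/(-224461) = (3822533625/58997)*(-1/224461) = -3822533625/13242525617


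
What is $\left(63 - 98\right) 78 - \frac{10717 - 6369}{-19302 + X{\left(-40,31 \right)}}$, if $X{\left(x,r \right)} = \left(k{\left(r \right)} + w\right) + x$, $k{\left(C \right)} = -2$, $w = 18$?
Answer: $- \frac{26377816}{9663} \approx -2729.8$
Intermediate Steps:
$X{\left(x,r \right)} = 16 + x$ ($X{\left(x,r \right)} = \left(-2 + 18\right) + x = 16 + x$)
$\left(63 - 98\right) 78 - \frac{10717 - 6369}{-19302 + X{\left(-40,31 \right)}} = \left(63 - 98\right) 78 - \frac{10717 - 6369}{-19302 + \left(16 - 40\right)} = \left(-35\right) 78 - \frac{4348}{-19302 - 24} = -2730 - \frac{4348}{-19326} = -2730 - 4348 \left(- \frac{1}{19326}\right) = -2730 - - \frac{2174}{9663} = -2730 + \frac{2174}{9663} = - \frac{26377816}{9663}$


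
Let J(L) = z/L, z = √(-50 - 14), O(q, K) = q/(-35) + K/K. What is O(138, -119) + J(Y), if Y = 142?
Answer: -103/35 + 4*I/71 ≈ -2.9429 + 0.056338*I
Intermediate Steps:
O(q, K) = 1 - q/35 (O(q, K) = q*(-1/35) + 1 = -q/35 + 1 = 1 - q/35)
z = 8*I (z = √(-64) = 8*I ≈ 8.0*I)
J(L) = 8*I/L (J(L) = (8*I)/L = 8*I/L)
O(138, -119) + J(Y) = (1 - 1/35*138) + 8*I/142 = (1 - 138/35) + 8*I*(1/142) = -103/35 + 4*I/71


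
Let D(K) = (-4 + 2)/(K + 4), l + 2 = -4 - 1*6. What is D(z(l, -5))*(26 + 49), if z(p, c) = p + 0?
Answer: 75/4 ≈ 18.750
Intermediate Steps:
l = -12 (l = -2 + (-4 - 1*6) = -2 + (-4 - 6) = -2 - 10 = -12)
z(p, c) = p
D(K) = -2/(4 + K)
D(z(l, -5))*(26 + 49) = (-2/(4 - 12))*(26 + 49) = -2/(-8)*75 = -2*(-⅛)*75 = (¼)*75 = 75/4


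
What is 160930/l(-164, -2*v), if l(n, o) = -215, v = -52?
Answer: -32186/43 ≈ -748.51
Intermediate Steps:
160930/l(-164, -2*v) = 160930/(-215) = 160930*(-1/215) = -32186/43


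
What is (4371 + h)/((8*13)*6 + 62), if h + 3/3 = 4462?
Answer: 4416/343 ≈ 12.875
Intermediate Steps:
h = 4461 (h = -1 + 4462 = 4461)
(4371 + h)/((8*13)*6 + 62) = (4371 + 4461)/((8*13)*6 + 62) = 8832/(104*6 + 62) = 8832/(624 + 62) = 8832/686 = 8832*(1/686) = 4416/343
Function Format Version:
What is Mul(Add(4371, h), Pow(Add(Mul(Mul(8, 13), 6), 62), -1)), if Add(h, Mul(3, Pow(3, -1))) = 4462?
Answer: Rational(4416, 343) ≈ 12.875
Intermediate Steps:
h = 4461 (h = Add(-1, 4462) = 4461)
Mul(Add(4371, h), Pow(Add(Mul(Mul(8, 13), 6), 62), -1)) = Mul(Add(4371, 4461), Pow(Add(Mul(Mul(8, 13), 6), 62), -1)) = Mul(8832, Pow(Add(Mul(104, 6), 62), -1)) = Mul(8832, Pow(Add(624, 62), -1)) = Mul(8832, Pow(686, -1)) = Mul(8832, Rational(1, 686)) = Rational(4416, 343)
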